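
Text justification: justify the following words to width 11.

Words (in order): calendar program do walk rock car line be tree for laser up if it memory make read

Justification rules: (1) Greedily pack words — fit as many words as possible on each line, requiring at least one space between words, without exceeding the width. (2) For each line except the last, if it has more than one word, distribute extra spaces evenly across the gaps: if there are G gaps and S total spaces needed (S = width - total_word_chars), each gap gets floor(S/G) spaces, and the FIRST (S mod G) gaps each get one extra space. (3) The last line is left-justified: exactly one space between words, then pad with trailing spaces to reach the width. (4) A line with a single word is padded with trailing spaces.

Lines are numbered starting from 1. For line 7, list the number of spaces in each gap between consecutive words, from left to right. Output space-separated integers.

Answer: 3

Derivation:
Line 1: ['calendar'] (min_width=8, slack=3)
Line 2: ['program', 'do'] (min_width=10, slack=1)
Line 3: ['walk', 'rock'] (min_width=9, slack=2)
Line 4: ['car', 'line', 'be'] (min_width=11, slack=0)
Line 5: ['tree', 'for'] (min_width=8, slack=3)
Line 6: ['laser', 'up', 'if'] (min_width=11, slack=0)
Line 7: ['it', 'memory'] (min_width=9, slack=2)
Line 8: ['make', 'read'] (min_width=9, slack=2)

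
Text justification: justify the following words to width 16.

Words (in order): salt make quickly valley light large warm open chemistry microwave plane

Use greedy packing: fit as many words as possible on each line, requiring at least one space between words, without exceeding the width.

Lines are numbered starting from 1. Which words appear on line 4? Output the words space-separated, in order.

Line 1: ['salt', 'make'] (min_width=9, slack=7)
Line 2: ['quickly', 'valley'] (min_width=14, slack=2)
Line 3: ['light', 'large', 'warm'] (min_width=16, slack=0)
Line 4: ['open', 'chemistry'] (min_width=14, slack=2)
Line 5: ['microwave', 'plane'] (min_width=15, slack=1)

Answer: open chemistry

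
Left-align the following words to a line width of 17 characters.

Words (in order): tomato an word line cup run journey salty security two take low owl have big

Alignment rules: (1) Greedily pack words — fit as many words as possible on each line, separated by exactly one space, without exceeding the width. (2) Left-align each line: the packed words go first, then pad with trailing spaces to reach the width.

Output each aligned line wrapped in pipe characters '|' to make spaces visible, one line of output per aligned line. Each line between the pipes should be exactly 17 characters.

Answer: |tomato an word   |
|line cup run     |
|journey salty    |
|security two take|
|low owl have big |

Derivation:
Line 1: ['tomato', 'an', 'word'] (min_width=14, slack=3)
Line 2: ['line', 'cup', 'run'] (min_width=12, slack=5)
Line 3: ['journey', 'salty'] (min_width=13, slack=4)
Line 4: ['security', 'two', 'take'] (min_width=17, slack=0)
Line 5: ['low', 'owl', 'have', 'big'] (min_width=16, slack=1)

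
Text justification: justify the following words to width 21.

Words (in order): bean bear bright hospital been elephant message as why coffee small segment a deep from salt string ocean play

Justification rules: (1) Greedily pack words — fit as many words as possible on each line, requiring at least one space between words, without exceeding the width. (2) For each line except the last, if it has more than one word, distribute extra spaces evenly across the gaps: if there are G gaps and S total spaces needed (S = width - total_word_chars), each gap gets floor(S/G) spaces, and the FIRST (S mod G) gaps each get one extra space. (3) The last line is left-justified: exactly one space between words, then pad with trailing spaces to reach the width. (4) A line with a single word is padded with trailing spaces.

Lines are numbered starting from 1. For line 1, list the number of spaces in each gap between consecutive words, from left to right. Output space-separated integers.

Line 1: ['bean', 'bear', 'bright'] (min_width=16, slack=5)
Line 2: ['hospital', 'been'] (min_width=13, slack=8)
Line 3: ['elephant', 'message', 'as'] (min_width=19, slack=2)
Line 4: ['why', 'coffee', 'small'] (min_width=16, slack=5)
Line 5: ['segment', 'a', 'deep', 'from'] (min_width=19, slack=2)
Line 6: ['salt', 'string', 'ocean'] (min_width=17, slack=4)
Line 7: ['play'] (min_width=4, slack=17)

Answer: 4 3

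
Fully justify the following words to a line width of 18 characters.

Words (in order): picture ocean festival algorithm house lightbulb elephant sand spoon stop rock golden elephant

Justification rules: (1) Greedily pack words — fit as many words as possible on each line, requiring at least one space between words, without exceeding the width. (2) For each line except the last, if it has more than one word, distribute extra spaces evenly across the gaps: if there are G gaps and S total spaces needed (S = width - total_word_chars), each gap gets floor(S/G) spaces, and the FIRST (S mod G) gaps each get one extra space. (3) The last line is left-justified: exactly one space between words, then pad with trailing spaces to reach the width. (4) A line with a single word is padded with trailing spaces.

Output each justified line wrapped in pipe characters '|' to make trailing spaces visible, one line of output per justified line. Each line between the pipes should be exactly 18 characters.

Line 1: ['picture', 'ocean'] (min_width=13, slack=5)
Line 2: ['festival', 'algorithm'] (min_width=18, slack=0)
Line 3: ['house', 'lightbulb'] (min_width=15, slack=3)
Line 4: ['elephant', 'sand'] (min_width=13, slack=5)
Line 5: ['spoon', 'stop', 'rock'] (min_width=15, slack=3)
Line 6: ['golden', 'elephant'] (min_width=15, slack=3)

Answer: |picture      ocean|
|festival algorithm|
|house    lightbulb|
|elephant      sand|
|spoon   stop  rock|
|golden elephant   |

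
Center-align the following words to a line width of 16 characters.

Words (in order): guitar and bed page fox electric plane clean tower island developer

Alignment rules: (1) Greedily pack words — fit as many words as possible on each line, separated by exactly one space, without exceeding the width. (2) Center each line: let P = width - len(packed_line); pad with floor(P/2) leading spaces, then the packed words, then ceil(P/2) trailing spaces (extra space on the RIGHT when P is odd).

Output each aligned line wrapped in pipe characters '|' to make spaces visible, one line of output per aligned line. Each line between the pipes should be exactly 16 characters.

Line 1: ['guitar', 'and', 'bed'] (min_width=14, slack=2)
Line 2: ['page', 'fox'] (min_width=8, slack=8)
Line 3: ['electric', 'plane'] (min_width=14, slack=2)
Line 4: ['clean', 'tower'] (min_width=11, slack=5)
Line 5: ['island', 'developer'] (min_width=16, slack=0)

Answer: | guitar and bed |
|    page fox    |
| electric plane |
|  clean tower   |
|island developer|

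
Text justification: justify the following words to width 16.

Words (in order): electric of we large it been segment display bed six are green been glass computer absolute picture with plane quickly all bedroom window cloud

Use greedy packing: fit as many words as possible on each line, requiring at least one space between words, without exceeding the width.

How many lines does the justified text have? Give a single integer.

Answer: 11

Derivation:
Line 1: ['electric', 'of', 'we'] (min_width=14, slack=2)
Line 2: ['large', 'it', 'been'] (min_width=13, slack=3)
Line 3: ['segment', 'display'] (min_width=15, slack=1)
Line 4: ['bed', 'six', 'are'] (min_width=11, slack=5)
Line 5: ['green', 'been', 'glass'] (min_width=16, slack=0)
Line 6: ['computer'] (min_width=8, slack=8)
Line 7: ['absolute', 'picture'] (min_width=16, slack=0)
Line 8: ['with', 'plane'] (min_width=10, slack=6)
Line 9: ['quickly', 'all'] (min_width=11, slack=5)
Line 10: ['bedroom', 'window'] (min_width=14, slack=2)
Line 11: ['cloud'] (min_width=5, slack=11)
Total lines: 11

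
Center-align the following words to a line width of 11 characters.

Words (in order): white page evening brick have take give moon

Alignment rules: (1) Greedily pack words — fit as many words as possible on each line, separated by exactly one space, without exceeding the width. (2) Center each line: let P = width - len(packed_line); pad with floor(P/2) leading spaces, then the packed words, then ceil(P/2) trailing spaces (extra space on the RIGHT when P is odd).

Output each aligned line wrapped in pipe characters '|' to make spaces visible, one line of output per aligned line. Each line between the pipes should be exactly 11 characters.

Answer: |white page |
|  evening  |
|brick have |
| take give |
|   moon    |

Derivation:
Line 1: ['white', 'page'] (min_width=10, slack=1)
Line 2: ['evening'] (min_width=7, slack=4)
Line 3: ['brick', 'have'] (min_width=10, slack=1)
Line 4: ['take', 'give'] (min_width=9, slack=2)
Line 5: ['moon'] (min_width=4, slack=7)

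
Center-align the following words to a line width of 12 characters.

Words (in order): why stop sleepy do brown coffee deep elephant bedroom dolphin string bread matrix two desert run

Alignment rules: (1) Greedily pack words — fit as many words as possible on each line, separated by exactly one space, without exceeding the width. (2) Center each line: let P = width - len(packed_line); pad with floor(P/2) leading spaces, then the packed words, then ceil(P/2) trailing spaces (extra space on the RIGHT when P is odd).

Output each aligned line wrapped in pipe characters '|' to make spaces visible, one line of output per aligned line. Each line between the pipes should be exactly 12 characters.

Line 1: ['why', 'stop'] (min_width=8, slack=4)
Line 2: ['sleepy', 'do'] (min_width=9, slack=3)
Line 3: ['brown', 'coffee'] (min_width=12, slack=0)
Line 4: ['deep'] (min_width=4, slack=8)
Line 5: ['elephant'] (min_width=8, slack=4)
Line 6: ['bedroom'] (min_width=7, slack=5)
Line 7: ['dolphin'] (min_width=7, slack=5)
Line 8: ['string', 'bread'] (min_width=12, slack=0)
Line 9: ['matrix', 'two'] (min_width=10, slack=2)
Line 10: ['desert', 'run'] (min_width=10, slack=2)

Answer: |  why stop  |
| sleepy do  |
|brown coffee|
|    deep    |
|  elephant  |
|  bedroom   |
|  dolphin   |
|string bread|
| matrix two |
| desert run |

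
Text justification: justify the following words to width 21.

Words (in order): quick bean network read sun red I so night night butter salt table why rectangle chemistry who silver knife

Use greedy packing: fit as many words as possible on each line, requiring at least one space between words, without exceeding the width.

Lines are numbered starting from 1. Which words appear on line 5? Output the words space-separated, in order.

Answer: rectangle chemistry

Derivation:
Line 1: ['quick', 'bean', 'network'] (min_width=18, slack=3)
Line 2: ['read', 'sun', 'red', 'I', 'so'] (min_width=17, slack=4)
Line 3: ['night', 'night', 'butter'] (min_width=18, slack=3)
Line 4: ['salt', 'table', 'why'] (min_width=14, slack=7)
Line 5: ['rectangle', 'chemistry'] (min_width=19, slack=2)
Line 6: ['who', 'silver', 'knife'] (min_width=16, slack=5)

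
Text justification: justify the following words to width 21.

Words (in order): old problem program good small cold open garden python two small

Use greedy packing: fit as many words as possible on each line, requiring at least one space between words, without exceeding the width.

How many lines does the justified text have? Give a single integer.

Line 1: ['old', 'problem', 'program'] (min_width=19, slack=2)
Line 2: ['good', 'small', 'cold', 'open'] (min_width=20, slack=1)
Line 3: ['garden', 'python', 'two'] (min_width=17, slack=4)
Line 4: ['small'] (min_width=5, slack=16)
Total lines: 4

Answer: 4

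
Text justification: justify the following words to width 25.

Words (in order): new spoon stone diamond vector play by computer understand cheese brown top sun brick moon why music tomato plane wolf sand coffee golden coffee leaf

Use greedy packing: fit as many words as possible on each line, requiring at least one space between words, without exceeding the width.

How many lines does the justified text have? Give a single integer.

Line 1: ['new', 'spoon', 'stone', 'diamond'] (min_width=23, slack=2)
Line 2: ['vector', 'play', 'by', 'computer'] (min_width=23, slack=2)
Line 3: ['understand', 'cheese', 'brown'] (min_width=23, slack=2)
Line 4: ['top', 'sun', 'brick', 'moon', 'why'] (min_width=22, slack=3)
Line 5: ['music', 'tomato', 'plane', 'wolf'] (min_width=23, slack=2)
Line 6: ['sand', 'coffee', 'golden', 'coffee'] (min_width=25, slack=0)
Line 7: ['leaf'] (min_width=4, slack=21)
Total lines: 7

Answer: 7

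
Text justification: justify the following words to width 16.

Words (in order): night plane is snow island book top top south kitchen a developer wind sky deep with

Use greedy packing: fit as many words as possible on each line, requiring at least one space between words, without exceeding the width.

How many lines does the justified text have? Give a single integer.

Line 1: ['night', 'plane', 'is'] (min_width=14, slack=2)
Line 2: ['snow', 'island', 'book'] (min_width=16, slack=0)
Line 3: ['top', 'top', 'south'] (min_width=13, slack=3)
Line 4: ['kitchen', 'a'] (min_width=9, slack=7)
Line 5: ['developer', 'wind'] (min_width=14, slack=2)
Line 6: ['sky', 'deep', 'with'] (min_width=13, slack=3)
Total lines: 6

Answer: 6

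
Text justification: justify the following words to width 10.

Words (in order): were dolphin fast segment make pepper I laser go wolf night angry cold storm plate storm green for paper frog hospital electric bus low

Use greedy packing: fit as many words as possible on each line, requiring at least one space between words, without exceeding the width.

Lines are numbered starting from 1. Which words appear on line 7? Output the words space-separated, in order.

Answer: laser go

Derivation:
Line 1: ['were'] (min_width=4, slack=6)
Line 2: ['dolphin'] (min_width=7, slack=3)
Line 3: ['fast'] (min_width=4, slack=6)
Line 4: ['segment'] (min_width=7, slack=3)
Line 5: ['make'] (min_width=4, slack=6)
Line 6: ['pepper', 'I'] (min_width=8, slack=2)
Line 7: ['laser', 'go'] (min_width=8, slack=2)
Line 8: ['wolf', 'night'] (min_width=10, slack=0)
Line 9: ['angry', 'cold'] (min_width=10, slack=0)
Line 10: ['storm'] (min_width=5, slack=5)
Line 11: ['plate'] (min_width=5, slack=5)
Line 12: ['storm'] (min_width=5, slack=5)
Line 13: ['green', 'for'] (min_width=9, slack=1)
Line 14: ['paper', 'frog'] (min_width=10, slack=0)
Line 15: ['hospital'] (min_width=8, slack=2)
Line 16: ['electric'] (min_width=8, slack=2)
Line 17: ['bus', 'low'] (min_width=7, slack=3)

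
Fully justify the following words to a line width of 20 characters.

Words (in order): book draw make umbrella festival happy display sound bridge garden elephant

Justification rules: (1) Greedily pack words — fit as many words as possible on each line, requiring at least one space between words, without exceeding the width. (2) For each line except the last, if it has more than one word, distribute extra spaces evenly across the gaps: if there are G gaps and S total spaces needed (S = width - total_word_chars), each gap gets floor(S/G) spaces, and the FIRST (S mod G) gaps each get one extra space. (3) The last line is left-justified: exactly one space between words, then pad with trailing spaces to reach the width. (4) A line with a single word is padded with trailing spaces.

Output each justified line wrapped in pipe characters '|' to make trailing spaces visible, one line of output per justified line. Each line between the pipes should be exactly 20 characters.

Line 1: ['book', 'draw', 'make'] (min_width=14, slack=6)
Line 2: ['umbrella', 'festival'] (min_width=17, slack=3)
Line 3: ['happy', 'display', 'sound'] (min_width=19, slack=1)
Line 4: ['bridge', 'garden'] (min_width=13, slack=7)
Line 5: ['elephant'] (min_width=8, slack=12)

Answer: |book    draw    make|
|umbrella    festival|
|happy  display sound|
|bridge        garden|
|elephant            |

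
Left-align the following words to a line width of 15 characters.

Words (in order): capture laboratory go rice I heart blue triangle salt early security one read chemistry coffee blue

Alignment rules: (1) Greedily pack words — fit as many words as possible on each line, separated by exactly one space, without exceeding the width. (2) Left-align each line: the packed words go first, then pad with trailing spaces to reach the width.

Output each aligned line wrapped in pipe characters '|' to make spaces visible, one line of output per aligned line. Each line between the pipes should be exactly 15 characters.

Answer: |capture        |
|laboratory go  |
|rice I heart   |
|blue triangle  |
|salt early     |
|security one   |
|read chemistry |
|coffee blue    |

Derivation:
Line 1: ['capture'] (min_width=7, slack=8)
Line 2: ['laboratory', 'go'] (min_width=13, slack=2)
Line 3: ['rice', 'I', 'heart'] (min_width=12, slack=3)
Line 4: ['blue', 'triangle'] (min_width=13, slack=2)
Line 5: ['salt', 'early'] (min_width=10, slack=5)
Line 6: ['security', 'one'] (min_width=12, slack=3)
Line 7: ['read', 'chemistry'] (min_width=14, slack=1)
Line 8: ['coffee', 'blue'] (min_width=11, slack=4)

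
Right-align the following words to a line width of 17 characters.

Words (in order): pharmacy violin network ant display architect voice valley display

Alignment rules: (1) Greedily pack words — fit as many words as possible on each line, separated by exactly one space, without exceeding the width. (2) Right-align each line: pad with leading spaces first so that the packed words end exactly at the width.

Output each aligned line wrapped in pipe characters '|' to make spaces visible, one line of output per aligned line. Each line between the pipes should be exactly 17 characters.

Line 1: ['pharmacy', 'violin'] (min_width=15, slack=2)
Line 2: ['network', 'ant'] (min_width=11, slack=6)
Line 3: ['display', 'architect'] (min_width=17, slack=0)
Line 4: ['voice', 'valley'] (min_width=12, slack=5)
Line 5: ['display'] (min_width=7, slack=10)

Answer: |  pharmacy violin|
|      network ant|
|display architect|
|     voice valley|
|          display|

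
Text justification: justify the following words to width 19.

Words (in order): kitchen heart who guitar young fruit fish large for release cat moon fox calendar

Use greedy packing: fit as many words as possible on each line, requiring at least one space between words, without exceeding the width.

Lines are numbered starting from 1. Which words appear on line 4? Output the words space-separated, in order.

Answer: release cat moon

Derivation:
Line 1: ['kitchen', 'heart', 'who'] (min_width=17, slack=2)
Line 2: ['guitar', 'young', 'fruit'] (min_width=18, slack=1)
Line 3: ['fish', 'large', 'for'] (min_width=14, slack=5)
Line 4: ['release', 'cat', 'moon'] (min_width=16, slack=3)
Line 5: ['fox', 'calendar'] (min_width=12, slack=7)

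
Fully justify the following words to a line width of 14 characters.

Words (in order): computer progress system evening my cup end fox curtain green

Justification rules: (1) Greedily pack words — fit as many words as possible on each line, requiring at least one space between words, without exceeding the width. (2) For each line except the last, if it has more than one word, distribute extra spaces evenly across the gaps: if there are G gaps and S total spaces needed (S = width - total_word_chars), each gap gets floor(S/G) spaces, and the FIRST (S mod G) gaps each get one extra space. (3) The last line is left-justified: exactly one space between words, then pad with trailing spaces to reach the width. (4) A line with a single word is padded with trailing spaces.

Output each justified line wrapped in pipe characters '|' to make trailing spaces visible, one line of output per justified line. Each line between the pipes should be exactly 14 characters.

Answer: |computer      |
|progress      |
|system evening|
|my cup end fox|
|curtain green |

Derivation:
Line 1: ['computer'] (min_width=8, slack=6)
Line 2: ['progress'] (min_width=8, slack=6)
Line 3: ['system', 'evening'] (min_width=14, slack=0)
Line 4: ['my', 'cup', 'end', 'fox'] (min_width=14, slack=0)
Line 5: ['curtain', 'green'] (min_width=13, slack=1)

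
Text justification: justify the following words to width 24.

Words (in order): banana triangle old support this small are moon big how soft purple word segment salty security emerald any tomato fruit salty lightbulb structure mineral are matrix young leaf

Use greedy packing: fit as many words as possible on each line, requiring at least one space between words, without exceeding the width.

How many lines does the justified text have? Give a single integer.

Line 1: ['banana', 'triangle', 'old'] (min_width=19, slack=5)
Line 2: ['support', 'this', 'small', 'are'] (min_width=22, slack=2)
Line 3: ['moon', 'big', 'how', 'soft', 'purple'] (min_width=24, slack=0)
Line 4: ['word', 'segment', 'salty'] (min_width=18, slack=6)
Line 5: ['security', 'emerald', 'any'] (min_width=20, slack=4)
Line 6: ['tomato', 'fruit', 'salty'] (min_width=18, slack=6)
Line 7: ['lightbulb', 'structure'] (min_width=19, slack=5)
Line 8: ['mineral', 'are', 'matrix', 'young'] (min_width=24, slack=0)
Line 9: ['leaf'] (min_width=4, slack=20)
Total lines: 9

Answer: 9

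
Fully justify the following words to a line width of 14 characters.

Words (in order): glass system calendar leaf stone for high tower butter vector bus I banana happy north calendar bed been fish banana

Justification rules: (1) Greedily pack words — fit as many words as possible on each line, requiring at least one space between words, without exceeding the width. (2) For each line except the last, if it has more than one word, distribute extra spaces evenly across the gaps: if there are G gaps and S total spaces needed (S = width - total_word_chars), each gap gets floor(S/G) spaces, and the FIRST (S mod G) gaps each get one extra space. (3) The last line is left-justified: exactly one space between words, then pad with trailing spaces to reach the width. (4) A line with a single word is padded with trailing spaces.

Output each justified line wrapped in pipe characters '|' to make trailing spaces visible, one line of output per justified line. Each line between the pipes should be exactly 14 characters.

Answer: |glass   system|
|calendar  leaf|
|stone for high|
|tower   butter|
|vector  bus  I|
|banana   happy|
|north calendar|
|bed  been fish|
|banana        |

Derivation:
Line 1: ['glass', 'system'] (min_width=12, slack=2)
Line 2: ['calendar', 'leaf'] (min_width=13, slack=1)
Line 3: ['stone', 'for', 'high'] (min_width=14, slack=0)
Line 4: ['tower', 'butter'] (min_width=12, slack=2)
Line 5: ['vector', 'bus', 'I'] (min_width=12, slack=2)
Line 6: ['banana', 'happy'] (min_width=12, slack=2)
Line 7: ['north', 'calendar'] (min_width=14, slack=0)
Line 8: ['bed', 'been', 'fish'] (min_width=13, slack=1)
Line 9: ['banana'] (min_width=6, slack=8)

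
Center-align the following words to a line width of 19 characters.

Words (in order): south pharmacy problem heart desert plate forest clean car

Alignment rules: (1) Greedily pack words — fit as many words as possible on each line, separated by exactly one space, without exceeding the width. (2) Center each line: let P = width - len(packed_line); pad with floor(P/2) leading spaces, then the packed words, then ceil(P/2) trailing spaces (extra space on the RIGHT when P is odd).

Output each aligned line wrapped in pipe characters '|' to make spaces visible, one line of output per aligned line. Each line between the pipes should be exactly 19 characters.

Line 1: ['south', 'pharmacy'] (min_width=14, slack=5)
Line 2: ['problem', 'heart'] (min_width=13, slack=6)
Line 3: ['desert', 'plate', 'forest'] (min_width=19, slack=0)
Line 4: ['clean', 'car'] (min_width=9, slack=10)

Answer: |  south pharmacy   |
|   problem heart   |
|desert plate forest|
|     clean car     |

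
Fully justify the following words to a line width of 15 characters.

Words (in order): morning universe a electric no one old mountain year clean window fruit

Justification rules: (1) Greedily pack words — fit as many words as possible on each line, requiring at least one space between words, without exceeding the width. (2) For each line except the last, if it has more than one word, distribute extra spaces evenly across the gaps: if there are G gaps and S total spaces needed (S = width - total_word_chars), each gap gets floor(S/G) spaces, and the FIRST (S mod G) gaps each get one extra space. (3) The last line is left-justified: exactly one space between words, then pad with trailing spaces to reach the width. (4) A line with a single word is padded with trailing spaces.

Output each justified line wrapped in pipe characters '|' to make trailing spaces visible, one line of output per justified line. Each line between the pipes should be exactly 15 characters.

Answer: |morning        |
|universe      a|
|electric no one|
|old    mountain|
|year      clean|
|window fruit   |

Derivation:
Line 1: ['morning'] (min_width=7, slack=8)
Line 2: ['universe', 'a'] (min_width=10, slack=5)
Line 3: ['electric', 'no', 'one'] (min_width=15, slack=0)
Line 4: ['old', 'mountain'] (min_width=12, slack=3)
Line 5: ['year', 'clean'] (min_width=10, slack=5)
Line 6: ['window', 'fruit'] (min_width=12, slack=3)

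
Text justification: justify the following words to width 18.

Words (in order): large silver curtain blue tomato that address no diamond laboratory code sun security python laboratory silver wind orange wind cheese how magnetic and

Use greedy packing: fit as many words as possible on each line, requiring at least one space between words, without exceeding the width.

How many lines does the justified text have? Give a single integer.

Line 1: ['large', 'silver'] (min_width=12, slack=6)
Line 2: ['curtain', 'blue'] (min_width=12, slack=6)
Line 3: ['tomato', 'that'] (min_width=11, slack=7)
Line 4: ['address', 'no', 'diamond'] (min_width=18, slack=0)
Line 5: ['laboratory', 'code'] (min_width=15, slack=3)
Line 6: ['sun', 'security'] (min_width=12, slack=6)
Line 7: ['python', 'laboratory'] (min_width=17, slack=1)
Line 8: ['silver', 'wind', 'orange'] (min_width=18, slack=0)
Line 9: ['wind', 'cheese', 'how'] (min_width=15, slack=3)
Line 10: ['magnetic', 'and'] (min_width=12, slack=6)
Total lines: 10

Answer: 10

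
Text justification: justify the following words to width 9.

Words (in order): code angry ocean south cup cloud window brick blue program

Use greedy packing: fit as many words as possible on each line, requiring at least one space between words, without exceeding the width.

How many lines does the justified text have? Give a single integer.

Answer: 9

Derivation:
Line 1: ['code'] (min_width=4, slack=5)
Line 2: ['angry'] (min_width=5, slack=4)
Line 3: ['ocean'] (min_width=5, slack=4)
Line 4: ['south', 'cup'] (min_width=9, slack=0)
Line 5: ['cloud'] (min_width=5, slack=4)
Line 6: ['window'] (min_width=6, slack=3)
Line 7: ['brick'] (min_width=5, slack=4)
Line 8: ['blue'] (min_width=4, slack=5)
Line 9: ['program'] (min_width=7, slack=2)
Total lines: 9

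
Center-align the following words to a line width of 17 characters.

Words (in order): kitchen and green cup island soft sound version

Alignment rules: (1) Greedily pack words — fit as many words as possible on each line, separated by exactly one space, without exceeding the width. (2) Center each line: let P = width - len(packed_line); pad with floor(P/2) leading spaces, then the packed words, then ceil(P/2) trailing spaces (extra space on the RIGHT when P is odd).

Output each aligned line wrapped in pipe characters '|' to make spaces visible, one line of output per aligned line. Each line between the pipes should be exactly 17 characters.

Answer: |kitchen and green|
| cup island soft |
|  sound version  |

Derivation:
Line 1: ['kitchen', 'and', 'green'] (min_width=17, slack=0)
Line 2: ['cup', 'island', 'soft'] (min_width=15, slack=2)
Line 3: ['sound', 'version'] (min_width=13, slack=4)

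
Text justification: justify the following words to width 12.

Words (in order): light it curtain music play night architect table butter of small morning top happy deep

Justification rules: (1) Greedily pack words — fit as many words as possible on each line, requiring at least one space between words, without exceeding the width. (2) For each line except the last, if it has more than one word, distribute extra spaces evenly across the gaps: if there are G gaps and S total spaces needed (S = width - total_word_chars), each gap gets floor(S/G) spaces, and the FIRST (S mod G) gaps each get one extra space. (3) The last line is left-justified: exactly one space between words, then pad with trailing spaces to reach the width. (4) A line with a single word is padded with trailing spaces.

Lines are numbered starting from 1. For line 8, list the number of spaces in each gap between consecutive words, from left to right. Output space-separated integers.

Answer: 2

Derivation:
Line 1: ['light', 'it'] (min_width=8, slack=4)
Line 2: ['curtain'] (min_width=7, slack=5)
Line 3: ['music', 'play'] (min_width=10, slack=2)
Line 4: ['night'] (min_width=5, slack=7)
Line 5: ['architect'] (min_width=9, slack=3)
Line 6: ['table', 'butter'] (min_width=12, slack=0)
Line 7: ['of', 'small'] (min_width=8, slack=4)
Line 8: ['morning', 'top'] (min_width=11, slack=1)
Line 9: ['happy', 'deep'] (min_width=10, slack=2)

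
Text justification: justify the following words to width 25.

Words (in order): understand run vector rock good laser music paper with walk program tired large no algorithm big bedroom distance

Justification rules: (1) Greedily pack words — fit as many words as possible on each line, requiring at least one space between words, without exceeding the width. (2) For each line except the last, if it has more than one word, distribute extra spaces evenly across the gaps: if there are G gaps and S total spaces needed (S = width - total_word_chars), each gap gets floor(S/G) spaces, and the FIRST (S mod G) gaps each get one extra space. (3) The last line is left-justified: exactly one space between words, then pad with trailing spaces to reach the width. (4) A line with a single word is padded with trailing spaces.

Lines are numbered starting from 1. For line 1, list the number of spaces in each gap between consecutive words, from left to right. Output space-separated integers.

Line 1: ['understand', 'run', 'vector'] (min_width=21, slack=4)
Line 2: ['rock', 'good', 'laser', 'music'] (min_width=21, slack=4)
Line 3: ['paper', 'with', 'walk', 'program'] (min_width=23, slack=2)
Line 4: ['tired', 'large', 'no', 'algorithm'] (min_width=24, slack=1)
Line 5: ['big', 'bedroom', 'distance'] (min_width=20, slack=5)

Answer: 3 3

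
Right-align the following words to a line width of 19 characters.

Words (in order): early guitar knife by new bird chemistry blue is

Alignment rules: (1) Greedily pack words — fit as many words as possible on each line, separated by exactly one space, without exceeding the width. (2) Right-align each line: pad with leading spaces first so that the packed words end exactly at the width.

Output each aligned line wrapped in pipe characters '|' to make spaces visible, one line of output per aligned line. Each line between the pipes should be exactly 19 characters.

Answer: | early guitar knife|
|        by new bird|
|  chemistry blue is|

Derivation:
Line 1: ['early', 'guitar', 'knife'] (min_width=18, slack=1)
Line 2: ['by', 'new', 'bird'] (min_width=11, slack=8)
Line 3: ['chemistry', 'blue', 'is'] (min_width=17, slack=2)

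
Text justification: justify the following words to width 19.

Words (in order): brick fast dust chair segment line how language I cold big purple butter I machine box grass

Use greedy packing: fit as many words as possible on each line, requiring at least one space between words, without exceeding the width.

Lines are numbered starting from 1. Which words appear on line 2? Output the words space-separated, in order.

Answer: chair segment line

Derivation:
Line 1: ['brick', 'fast', 'dust'] (min_width=15, slack=4)
Line 2: ['chair', 'segment', 'line'] (min_width=18, slack=1)
Line 3: ['how', 'language', 'I', 'cold'] (min_width=19, slack=0)
Line 4: ['big', 'purple', 'butter', 'I'] (min_width=19, slack=0)
Line 5: ['machine', 'box', 'grass'] (min_width=17, slack=2)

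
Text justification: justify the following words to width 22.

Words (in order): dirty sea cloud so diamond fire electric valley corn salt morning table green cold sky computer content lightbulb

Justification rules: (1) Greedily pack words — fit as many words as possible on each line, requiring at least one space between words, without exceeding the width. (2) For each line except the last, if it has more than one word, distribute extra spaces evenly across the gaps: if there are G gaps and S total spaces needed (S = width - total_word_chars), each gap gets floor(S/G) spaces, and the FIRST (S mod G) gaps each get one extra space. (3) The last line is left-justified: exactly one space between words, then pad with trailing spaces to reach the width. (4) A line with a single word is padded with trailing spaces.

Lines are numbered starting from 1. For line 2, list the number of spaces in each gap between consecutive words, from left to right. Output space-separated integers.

Line 1: ['dirty', 'sea', 'cloud', 'so'] (min_width=18, slack=4)
Line 2: ['diamond', 'fire', 'electric'] (min_width=21, slack=1)
Line 3: ['valley', 'corn', 'salt'] (min_width=16, slack=6)
Line 4: ['morning', 'table', 'green'] (min_width=19, slack=3)
Line 5: ['cold', 'sky', 'computer'] (min_width=17, slack=5)
Line 6: ['content', 'lightbulb'] (min_width=17, slack=5)

Answer: 2 1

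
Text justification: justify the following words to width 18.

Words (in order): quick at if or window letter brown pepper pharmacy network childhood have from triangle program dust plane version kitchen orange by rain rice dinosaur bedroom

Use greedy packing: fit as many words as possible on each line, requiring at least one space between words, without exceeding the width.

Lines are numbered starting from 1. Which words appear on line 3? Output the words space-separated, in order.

Line 1: ['quick', 'at', 'if', 'or'] (min_width=14, slack=4)
Line 2: ['window', 'letter'] (min_width=13, slack=5)
Line 3: ['brown', 'pepper'] (min_width=12, slack=6)
Line 4: ['pharmacy', 'network'] (min_width=16, slack=2)
Line 5: ['childhood', 'have'] (min_width=14, slack=4)
Line 6: ['from', 'triangle'] (min_width=13, slack=5)
Line 7: ['program', 'dust', 'plane'] (min_width=18, slack=0)
Line 8: ['version', 'kitchen'] (min_width=15, slack=3)
Line 9: ['orange', 'by', 'rain'] (min_width=14, slack=4)
Line 10: ['rice', 'dinosaur'] (min_width=13, slack=5)
Line 11: ['bedroom'] (min_width=7, slack=11)

Answer: brown pepper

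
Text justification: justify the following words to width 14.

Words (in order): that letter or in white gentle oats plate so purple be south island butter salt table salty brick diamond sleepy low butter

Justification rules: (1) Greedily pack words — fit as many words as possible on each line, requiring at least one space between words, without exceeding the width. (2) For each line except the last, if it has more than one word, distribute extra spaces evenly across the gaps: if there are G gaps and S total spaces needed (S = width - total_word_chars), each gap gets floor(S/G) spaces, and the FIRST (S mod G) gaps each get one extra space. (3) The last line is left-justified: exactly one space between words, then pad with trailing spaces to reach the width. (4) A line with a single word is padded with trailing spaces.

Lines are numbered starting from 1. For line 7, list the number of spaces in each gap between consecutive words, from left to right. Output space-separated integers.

Answer: 4

Derivation:
Line 1: ['that', 'letter', 'or'] (min_width=14, slack=0)
Line 2: ['in', 'white'] (min_width=8, slack=6)
Line 3: ['gentle', 'oats'] (min_width=11, slack=3)
Line 4: ['plate', 'so'] (min_width=8, slack=6)
Line 5: ['purple', 'be'] (min_width=9, slack=5)
Line 6: ['south', 'island'] (min_width=12, slack=2)
Line 7: ['butter', 'salt'] (min_width=11, slack=3)
Line 8: ['table', 'salty'] (min_width=11, slack=3)
Line 9: ['brick', 'diamond'] (min_width=13, slack=1)
Line 10: ['sleepy', 'low'] (min_width=10, slack=4)
Line 11: ['butter'] (min_width=6, slack=8)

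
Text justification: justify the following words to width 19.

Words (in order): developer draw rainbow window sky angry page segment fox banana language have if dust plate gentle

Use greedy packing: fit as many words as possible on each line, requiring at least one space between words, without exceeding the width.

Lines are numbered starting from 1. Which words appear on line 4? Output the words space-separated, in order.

Line 1: ['developer', 'draw'] (min_width=14, slack=5)
Line 2: ['rainbow', 'window', 'sky'] (min_width=18, slack=1)
Line 3: ['angry', 'page', 'segment'] (min_width=18, slack=1)
Line 4: ['fox', 'banana', 'language'] (min_width=19, slack=0)
Line 5: ['have', 'if', 'dust', 'plate'] (min_width=18, slack=1)
Line 6: ['gentle'] (min_width=6, slack=13)

Answer: fox banana language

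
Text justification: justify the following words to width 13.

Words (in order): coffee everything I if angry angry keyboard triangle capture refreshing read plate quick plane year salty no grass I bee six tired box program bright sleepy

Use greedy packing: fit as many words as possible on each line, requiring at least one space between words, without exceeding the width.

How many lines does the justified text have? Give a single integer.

Line 1: ['coffee'] (min_width=6, slack=7)
Line 2: ['everything', 'I'] (min_width=12, slack=1)
Line 3: ['if', 'angry'] (min_width=8, slack=5)
Line 4: ['angry'] (min_width=5, slack=8)
Line 5: ['keyboard'] (min_width=8, slack=5)
Line 6: ['triangle'] (min_width=8, slack=5)
Line 7: ['capture'] (min_width=7, slack=6)
Line 8: ['refreshing'] (min_width=10, slack=3)
Line 9: ['read', 'plate'] (min_width=10, slack=3)
Line 10: ['quick', 'plane'] (min_width=11, slack=2)
Line 11: ['year', 'salty', 'no'] (min_width=13, slack=0)
Line 12: ['grass', 'I', 'bee'] (min_width=11, slack=2)
Line 13: ['six', 'tired', 'box'] (min_width=13, slack=0)
Line 14: ['program'] (min_width=7, slack=6)
Line 15: ['bright', 'sleepy'] (min_width=13, slack=0)
Total lines: 15

Answer: 15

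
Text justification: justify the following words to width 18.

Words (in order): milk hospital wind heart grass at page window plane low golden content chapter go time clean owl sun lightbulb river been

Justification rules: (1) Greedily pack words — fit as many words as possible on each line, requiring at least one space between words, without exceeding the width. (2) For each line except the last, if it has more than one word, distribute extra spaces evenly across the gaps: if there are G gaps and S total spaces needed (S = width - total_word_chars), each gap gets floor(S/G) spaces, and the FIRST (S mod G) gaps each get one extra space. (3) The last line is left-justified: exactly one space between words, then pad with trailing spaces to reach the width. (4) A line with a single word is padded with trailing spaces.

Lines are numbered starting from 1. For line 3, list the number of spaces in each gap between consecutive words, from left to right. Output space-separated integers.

Answer: 2 1

Derivation:
Line 1: ['milk', 'hospital', 'wind'] (min_width=18, slack=0)
Line 2: ['heart', 'grass', 'at'] (min_width=14, slack=4)
Line 3: ['page', 'window', 'plane'] (min_width=17, slack=1)
Line 4: ['low', 'golden', 'content'] (min_width=18, slack=0)
Line 5: ['chapter', 'go', 'time'] (min_width=15, slack=3)
Line 6: ['clean', 'owl', 'sun'] (min_width=13, slack=5)
Line 7: ['lightbulb', 'river'] (min_width=15, slack=3)
Line 8: ['been'] (min_width=4, slack=14)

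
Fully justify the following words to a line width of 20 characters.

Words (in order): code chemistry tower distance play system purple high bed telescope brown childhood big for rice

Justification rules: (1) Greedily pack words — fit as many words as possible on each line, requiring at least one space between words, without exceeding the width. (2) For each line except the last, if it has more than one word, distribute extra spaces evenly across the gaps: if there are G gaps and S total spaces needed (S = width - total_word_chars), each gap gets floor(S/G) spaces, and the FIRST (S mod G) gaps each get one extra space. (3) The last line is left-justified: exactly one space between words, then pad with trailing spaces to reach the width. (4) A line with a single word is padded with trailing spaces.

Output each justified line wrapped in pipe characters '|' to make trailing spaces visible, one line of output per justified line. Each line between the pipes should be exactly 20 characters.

Answer: |code chemistry tower|
|distance play system|
|purple    high   bed|
|telescope      brown|
|childhood   big  for|
|rice                |

Derivation:
Line 1: ['code', 'chemistry', 'tower'] (min_width=20, slack=0)
Line 2: ['distance', 'play', 'system'] (min_width=20, slack=0)
Line 3: ['purple', 'high', 'bed'] (min_width=15, slack=5)
Line 4: ['telescope', 'brown'] (min_width=15, slack=5)
Line 5: ['childhood', 'big', 'for'] (min_width=17, slack=3)
Line 6: ['rice'] (min_width=4, slack=16)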